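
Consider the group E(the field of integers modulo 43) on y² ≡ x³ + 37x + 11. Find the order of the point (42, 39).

2P: tangent at (42, 39): λ = (3·42² + 37)/(2·39) ≡ 40/35. 35⁻¹ ≡ 16 (mod 43), so λ ≡ 40·16 ≡ 38.
  x = λ² - 42 - 42 = 1444 - 84 ≡ 27; y = λ·(42 - 27) - 39 ≡ 15. → (27, 15)
3P: (27, 15) + (42, 39). λ = (39 - 15)/(42 - 27) ≡ 24/15 mod 43. 15⁻¹ ≡ 23 (mod 43), so λ ≡ 36.
  x = λ² - 27 - 42 = 1296 - 69 ≡ 23; y = λ·(27 - 23) - 15 ≡ 0. → (23, 0)
4P: (23, 0) + (42, 39). λ = (39 - 0)/(42 - 23) ≡ 39/19 mod 43. 19⁻¹ ≡ 34 (mod 43) since 19·34 = 646 ≡ 1, so λ ≡ 36.
  x = λ² - 23 - 42 = 1296 - 65 ≡ 27; y = λ·(23 - 27) - 0 ≡ 28. → (27, 28)
5P: (27, 28) + (42, 39). λ = (39 - 28)/(42 - 27) ≡ 11/15 mod 43. 15⁻¹ ≡ 23 (mod 43) since 15·23 = 345 ≡ 1, so λ ≡ 38.
  x = λ² - 27 - 42 = 1444 - 69 ≡ 42; y = λ·(27 - 42) - 28 ≡ 4. → (42, 4)
6P: (42, 4) + (42, 39): same x and y₁ ≡ -y₂, so the sum is O.
6P = O, so the order is 6.

6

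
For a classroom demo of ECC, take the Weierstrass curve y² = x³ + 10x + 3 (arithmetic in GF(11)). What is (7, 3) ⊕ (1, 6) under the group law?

(7, 3) + (1, 6). λ = (6 - 3)/(1 - 7) ≡ 3/5 mod 11. 5⁻¹ ≡ 9 (mod 11), so λ ≡ 5.
  x = λ² - 7 - 1 = 25 - 8 ≡ 6; y = λ·(7 - 6) - 3 ≡ 2. → (6, 2)

(6, 2)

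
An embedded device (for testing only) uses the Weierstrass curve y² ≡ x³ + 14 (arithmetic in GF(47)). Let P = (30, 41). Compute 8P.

O

Repeated addition: build up to 8P.
2P: tangent at (30, 41): λ = (3·30² + 0)/(2·41) ≡ 21/35. 35⁻¹ ≡ 43 (mod 47) since 35·43 = 1505 ≡ 1, so λ ≡ 21·43 ≡ 10.
  x = λ² - 30 - 30 = 100 - 60 ≡ 40; y = λ·(30 - 40) - 41 ≡ 0. → (40, 0)
3P: (40, 0) + (30, 41). λ = (41 - 0)/(30 - 40) ≡ 41/37 mod 47. 37⁻¹ ≡ 14 (mod 47) since 37·14 = 518 ≡ 1, so λ ≡ 10.
  x = λ² - 40 - 30 = 100 - 70 ≡ 30; y = λ·(40 - 30) - 0 ≡ 6. → (30, 6)
4P: (30, 6) + (30, 41): same x and y₁ ≡ -y₂, so the sum is 𝒪.
5P: 𝒪 + (30, 41) = (30, 41) (identity).
6P: tangent at (30, 41): λ = (3·30² + 0)/(2·41) ≡ 21/35. 35⁻¹ ≡ 43 (mod 47), so λ ≡ 21·43 ≡ 10.
  x = λ² - 30 - 30 = 100 - 60 ≡ 40; y = λ·(30 - 40) - 41 ≡ 0. → (40, 0)
7P: (40, 0) + (30, 41). λ = (41 - 0)/(30 - 40) ≡ 41/37 mod 47. 37⁻¹ ≡ 14 (mod 47) since 37·14 = 518 ≡ 1, so λ ≡ 10.
  x = λ² - 40 - 30 = 100 - 70 ≡ 30; y = λ·(40 - 30) - 0 ≡ 6. → (30, 6)
8P: (30, 6) + (30, 41): same x and y₁ ≡ -y₂, so the sum is 𝒪.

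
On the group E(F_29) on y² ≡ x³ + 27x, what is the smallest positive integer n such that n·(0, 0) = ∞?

2P: (0, 0) + (0, 0): same x and y₁ ≡ -y₂, so the sum is ∞.
2P = ∞, so the order is 2.

2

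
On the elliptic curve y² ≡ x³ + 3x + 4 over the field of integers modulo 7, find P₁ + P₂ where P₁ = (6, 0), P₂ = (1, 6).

(2, 5)

(6, 0) + (1, 6). λ = (6 - 0)/(1 - 6) ≡ 6/2 mod 7. 2⁻¹ ≡ 4 (mod 7), so λ ≡ 3.
  x = λ² - 6 - 1 = 9 - 7 ≡ 2; y = λ·(6 - 2) - 0 ≡ 5. → (2, 5)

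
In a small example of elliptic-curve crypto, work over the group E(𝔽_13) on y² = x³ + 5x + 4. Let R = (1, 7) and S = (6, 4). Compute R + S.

(10, 1)

(1, 7) + (6, 4). λ = (4 - 7)/(6 - 1) ≡ 10/5 mod 13. 5⁻¹ ≡ 8 (mod 13), so λ ≡ 2.
  x = λ² - 1 - 6 = 4 - 7 ≡ 10; y = λ·(1 - 10) - 7 ≡ 1. → (10, 1)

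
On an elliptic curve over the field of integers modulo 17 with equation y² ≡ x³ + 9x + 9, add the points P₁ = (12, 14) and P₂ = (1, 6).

(2, 1)

(12, 14) + (1, 6). λ = (6 - 14)/(1 - 12) ≡ 9/6 mod 17. 6⁻¹ ≡ 3 (mod 17) since 6·3 = 18 ≡ 1, so λ ≡ 10.
  x = λ² - 12 - 1 = 100 - 13 ≡ 2; y = λ·(12 - 2) - 14 ≡ 1. → (2, 1)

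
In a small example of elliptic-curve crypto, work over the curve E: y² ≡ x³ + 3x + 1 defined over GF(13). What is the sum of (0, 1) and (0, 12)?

O

The two points share x = 0 and their y-coordinates satisfy 1 + 12 ≡ 0 (mod 13), so they are inverses. Their sum is 𝒪.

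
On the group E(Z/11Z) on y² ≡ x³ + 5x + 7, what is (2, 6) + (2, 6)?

(10, 1)

tangent at (2, 6): λ = (3·2² + 5)/(2·6) ≡ 6/1. 1⁻¹ ≡ 1 (mod 11), so λ ≡ 6·1 ≡ 6.
  x = λ² - 2 - 2 = 36 - 4 ≡ 10; y = λ·(2 - 10) - 6 ≡ 1. → (10, 1)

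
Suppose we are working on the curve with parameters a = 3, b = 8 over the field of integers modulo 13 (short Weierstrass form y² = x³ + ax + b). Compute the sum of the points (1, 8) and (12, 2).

(1, 8) + (12, 2). λ = (2 - 8)/(12 - 1) ≡ 7/11 mod 13. 11⁻¹ ≡ 6 (mod 13), so λ ≡ 3.
  x = λ² - 1 - 12 = 9 - 13 ≡ 9; y = λ·(1 - 9) - 8 ≡ 7. → (9, 7)

(9, 7)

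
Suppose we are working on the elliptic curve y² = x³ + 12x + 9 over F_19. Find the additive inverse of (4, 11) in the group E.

-(4, 11) = (4, -11 mod 19) = (4, 8).

(4, 8)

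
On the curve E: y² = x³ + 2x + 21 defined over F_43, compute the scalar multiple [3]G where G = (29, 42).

Repeated addition: build up to 3G.
2G: tangent at (29, 42): λ = (3·29² + 2)/(2·42) ≡ 31/41. 41⁻¹ ≡ 21 (mod 43), so λ ≡ 31·21 ≡ 6.
  x = λ² - 29 - 29 = 36 - 58 ≡ 21; y = λ·(29 - 21) - 42 ≡ 6. → (21, 6)
3G: (21, 6) + (29, 42). λ = (42 - 6)/(29 - 21) ≡ 36/8 mod 43. 8⁻¹ ≡ 27 (mod 43), so λ ≡ 26.
  x = λ² - 21 - 29 = 676 - 50 ≡ 24; y = λ·(21 - 24) - 6 ≡ 2. → (24, 2)

(24, 2)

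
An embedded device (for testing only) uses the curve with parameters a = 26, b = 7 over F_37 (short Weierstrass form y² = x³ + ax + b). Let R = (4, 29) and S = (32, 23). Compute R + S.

(22, 33)

(4, 29) + (32, 23). λ = (23 - 29)/(32 - 4) ≡ 31/28 mod 37. 28⁻¹ ≡ 4 (mod 37), so λ ≡ 13.
  x = λ² - 4 - 32 = 169 - 36 ≡ 22; y = λ·(4 - 22) - 29 ≡ 33. → (22, 33)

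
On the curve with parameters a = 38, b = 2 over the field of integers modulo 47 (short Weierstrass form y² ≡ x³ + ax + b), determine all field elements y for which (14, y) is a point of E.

x³ + 38x + 2 = 3278 ≡ 35 (mod 47).
35 is a non-residue mod 47; no y exists.

none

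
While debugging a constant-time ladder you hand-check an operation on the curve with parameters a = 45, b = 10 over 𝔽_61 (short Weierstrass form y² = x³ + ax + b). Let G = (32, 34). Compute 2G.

tangent at (32, 34): λ = (3·32² + 45)/(2·34) ≡ 6/7. 7⁻¹ ≡ 35 (mod 61) since 7·35 = 245 ≡ 1, so λ ≡ 6·35 ≡ 27.
  x = λ² - 32 - 32 = 729 - 64 ≡ 55; y = λ·(32 - 55) - 34 ≡ 16. → (55, 16)

(55, 16)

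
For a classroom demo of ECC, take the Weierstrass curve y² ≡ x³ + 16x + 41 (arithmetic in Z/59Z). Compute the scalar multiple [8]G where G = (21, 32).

(30, 26)

Double-and-add on 8 = (1000)₂. Start with G = (21, 32) for the leading 1-bit.
double: tangent at (21, 32): λ = (3·21² + 16)/(2·32) ≡ 41/5. 5⁻¹ ≡ 12 (mod 59), so λ ≡ 41·12 ≡ 20.
  x = λ² - 21 - 21 = 400 - 42 ≡ 4; y = λ·(21 - 4) - 32 ≡ 13. → (4, 13)
double: tangent at (4, 13): λ = (3·4² + 16)/(2·13) ≡ 5/26. 26⁻¹ ≡ 25 (mod 59), so λ ≡ 5·25 ≡ 7.
  x = λ² - 4 - 4 = 49 - 8 ≡ 41; y = λ·(4 - 41) - 13 ≡ 23. → (41, 23)
double: tangent at (41, 23): λ = (3·41² + 16)/(2·23) ≡ 44/46. 46⁻¹ ≡ 9 (mod 59), so λ ≡ 44·9 ≡ 42.
  x = λ² - 41 - 41 = 1764 - 82 ≡ 30; y = λ·(41 - 30) - 23 ≡ 26. → (30, 26)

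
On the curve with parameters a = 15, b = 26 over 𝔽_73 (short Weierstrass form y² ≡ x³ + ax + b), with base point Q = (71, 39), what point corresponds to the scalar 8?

Repeated addition: build up to 8Q.
2Q: tangent at (71, 39): λ = (3·71² + 15)/(2·39) ≡ 27/5. 5⁻¹ ≡ 44 (mod 73) since 5·44 = 220 ≡ 1, so λ ≡ 27·44 ≡ 20.
  x = λ² - 71 - 71 = 400 - 142 ≡ 39; y = λ·(71 - 39) - 39 ≡ 17. → (39, 17)
3Q: (39, 17) + (71, 39). λ = (39 - 17)/(71 - 39) ≡ 22/32 mod 73. 32⁻¹ ≡ 16 (mod 73), so λ ≡ 60.
  x = λ² - 39 - 71 = 3600 - 110 ≡ 59; y = λ·(39 - 59) - 17 ≡ 24. → (59, 24)
4Q: (59, 24) + (71, 39). λ = (39 - 24)/(71 - 59) ≡ 15/12 mod 73. 12⁻¹ ≡ 67 (mod 73), so λ ≡ 56.
  x = λ² - 59 - 71 = 3136 - 130 ≡ 13; y = λ·(59 - 13) - 24 ≡ 70. → (13, 70)
5Q: (13, 70) + (71, 39). λ = (39 - 70)/(71 - 13) ≡ 42/58 mod 73. 58⁻¹ ≡ 34 (mod 73), so λ ≡ 41.
  x = λ² - 13 - 71 = 1681 - 84 ≡ 64; y = λ·(13 - 64) - 70 ≡ 29. → (64, 29)
6Q: (64, 29) + (71, 39). λ = (39 - 29)/(71 - 64) ≡ 10/7 mod 73. 7⁻¹ ≡ 21 (mod 73) since 7·21 = 147 ≡ 1, so λ ≡ 64.
  x = λ² - 64 - 71 = 4096 - 135 ≡ 19; y = λ·(64 - 19) - 29 ≡ 4. → (19, 4)
7Q: (19, 4) + (71, 39). λ = (39 - 4)/(71 - 19) ≡ 35/52 mod 73. 52⁻¹ ≡ 66 (mod 73), so λ ≡ 47.
  x = λ² - 19 - 71 = 2209 - 90 ≡ 2; y = λ·(19 - 2) - 4 ≡ 65. → (2, 65)
8Q: (2, 65) + (71, 39). λ = (39 - 65)/(71 - 2) ≡ 47/69 mod 73. 69⁻¹ ≡ 18 (mod 73), so λ ≡ 43.
  x = λ² - 2 - 71 = 1849 - 73 ≡ 24; y = λ·(2 - 24) - 65 ≡ 11. → (24, 11)

(24, 11)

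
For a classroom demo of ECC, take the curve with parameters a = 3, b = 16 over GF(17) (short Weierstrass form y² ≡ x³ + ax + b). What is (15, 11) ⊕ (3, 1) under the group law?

(15, 11) + (3, 1). λ = (1 - 11)/(3 - 15) ≡ 7/5 mod 17. 5⁻¹ ≡ 7 (mod 17), so λ ≡ 15.
  x = λ² - 15 - 3 = 225 - 18 ≡ 3; y = λ·(15 - 3) - 11 ≡ 16. → (3, 16)

(3, 16)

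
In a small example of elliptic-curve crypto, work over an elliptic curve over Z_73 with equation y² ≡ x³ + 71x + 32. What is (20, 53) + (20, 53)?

(29, 45)

tangent at (20, 53): λ = (3·20² + 71)/(2·53) ≡ 30/33. 33⁻¹ ≡ 31 (mod 73) since 33·31 = 1023 ≡ 1, so λ ≡ 30·31 ≡ 54.
  x = λ² - 20 - 20 = 2916 - 40 ≡ 29; y = λ·(20 - 29) - 53 ≡ 45. → (29, 45)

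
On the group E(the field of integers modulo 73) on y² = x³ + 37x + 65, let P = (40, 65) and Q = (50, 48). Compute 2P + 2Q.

(72, 63)

First 2P:
Repeated addition: build up to 2P.
2P: tangent at (40, 65): λ = (3·40² + 37)/(2·65) ≡ 19/57. 57⁻¹ ≡ 41 (mod 73), so λ ≡ 19·41 ≡ 49.
  x = λ² - 40 - 40 = 2401 - 80 ≡ 58; y = λ·(40 - 58) - 65 ≡ 2. → (58, 2)
2P = (58, 2).
Next 2Q:
Repeated addition: build up to 2Q.
2Q: tangent at (50, 48): λ = (3·50² + 37)/(2·48) ≡ 18/23. 23⁻¹ ≡ 54 (mod 73) since 23·54 = 1242 ≡ 1, so λ ≡ 18·54 ≡ 23.
  x = λ² - 50 - 50 = 529 - 100 ≡ 64; y = λ·(50 - 64) - 48 ≡ 68. → (64, 68)
2Q = (64, 68).
Finally 2P + 2Q:
(58, 2) + (64, 68). λ = (68 - 2)/(64 - 58) ≡ 66/6 mod 73. 6⁻¹ ≡ 61 (mod 73) since 6·61 = 366 ≡ 1, so λ ≡ 11.
  x = λ² - 58 - 64 = 121 - 122 ≡ 72; y = λ·(58 - 72) - 2 ≡ 63. → (72, 63)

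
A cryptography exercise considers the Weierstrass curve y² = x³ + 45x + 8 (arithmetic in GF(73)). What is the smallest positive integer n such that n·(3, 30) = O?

11

2P: tangent at (3, 30): λ = (3·3² + 45)/(2·30) ≡ 72/60. 60⁻¹ ≡ 28 (mod 73) since 60·28 = 1680 ≡ 1, so λ ≡ 72·28 ≡ 45.
  x = λ² - 3 - 3 = 2025 - 6 ≡ 48; y = λ·(3 - 48) - 30 ≡ 62. → (48, 62)
3P: (48, 62) + (3, 30). λ = (30 - 62)/(3 - 48) ≡ 41/28 mod 73. 28⁻¹ ≡ 60 (mod 73), so λ ≡ 51.
  x = λ² - 48 - 3 = 2601 - 51 ≡ 68; y = λ·(48 - 68) - 62 ≡ 13. → (68, 13)
4P: (68, 13) + (3, 30). λ = (30 - 13)/(3 - 68) ≡ 17/8 mod 73. 8⁻¹ ≡ 64 (mod 73), so λ ≡ 66.
  x = λ² - 68 - 3 = 4356 - 71 ≡ 51; y = λ·(68 - 51) - 13 ≡ 14. → (51, 14)
5P: (51, 14) + (3, 30). λ = (30 - 14)/(3 - 51) ≡ 16/25 mod 73. 25⁻¹ ≡ 38 (mod 73), so λ ≡ 24.
  x = λ² - 51 - 3 = 576 - 54 ≡ 11; y = λ·(51 - 11) - 14 ≡ 70. → (11, 70)
6P: (11, 70) + (3, 30). λ = (30 - 70)/(3 - 11) ≡ 33/65 mod 73. 65⁻¹ ≡ 9 (mod 73), so λ ≡ 5.
  x = λ² - 11 - 3 = 25 - 14 ≡ 11; y = λ·(11 - 11) - 70 ≡ 3. → (11, 3)
7P: (11, 3) + (3, 30). λ = (30 - 3)/(3 - 11) ≡ 27/65 mod 73. 65⁻¹ ≡ 9 (mod 73) since 65·9 = 585 ≡ 1, so λ ≡ 24.
  x = λ² - 11 - 3 = 576 - 14 ≡ 51; y = λ·(11 - 51) - 3 ≡ 59. → (51, 59)
8P: (51, 59) + (3, 30). λ = (30 - 59)/(3 - 51) ≡ 44/25 mod 73. 25⁻¹ ≡ 38 (mod 73), so λ ≡ 66.
  x = λ² - 51 - 3 = 4356 - 54 ≡ 68; y = λ·(51 - 68) - 59 ≡ 60. → (68, 60)
9P: (68, 60) + (3, 30). λ = (30 - 60)/(3 - 68) ≡ 43/8 mod 73. 8⁻¹ ≡ 64 (mod 73) since 8·64 = 512 ≡ 1, so λ ≡ 51.
  x = λ² - 68 - 3 = 2601 - 71 ≡ 48; y = λ·(68 - 48) - 60 ≡ 11. → (48, 11)
10P: (48, 11) + (3, 30). λ = (30 - 11)/(3 - 48) ≡ 19/28 mod 73. 28⁻¹ ≡ 60 (mod 73) since 28·60 = 1680 ≡ 1, so λ ≡ 45.
  x = λ² - 48 - 3 = 2025 - 51 ≡ 3; y = λ·(48 - 3) - 11 ≡ 43. → (3, 43)
11P: (3, 43) + (3, 30): same x and y₁ ≡ -y₂, so the sum is O.
11P = O, so the order is 11.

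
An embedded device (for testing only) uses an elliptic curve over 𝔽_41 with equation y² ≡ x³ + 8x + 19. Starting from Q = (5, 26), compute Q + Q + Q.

(25, 31)

Repeated addition: build up to 3Q.
2Q: tangent at (5, 26): λ = (3·5² + 8)/(2·26) ≡ 1/11. 11⁻¹ ≡ 15 (mod 41) since 11·15 = 165 ≡ 1, so λ ≡ 1·15 ≡ 15.
  x = λ² - 5 - 5 = 225 - 10 ≡ 10; y = λ·(5 - 10) - 26 ≡ 22. → (10, 22)
3Q: (10, 22) + (5, 26). λ = (26 - 22)/(5 - 10) ≡ 4/36 mod 41. 36⁻¹ ≡ 8 (mod 41), so λ ≡ 32.
  x = λ² - 10 - 5 = 1024 - 15 ≡ 25; y = λ·(10 - 25) - 22 ≡ 31. → (25, 31)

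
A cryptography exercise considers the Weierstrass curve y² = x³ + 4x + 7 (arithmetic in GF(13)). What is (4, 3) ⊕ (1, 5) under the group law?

(7, 12)

(4, 3) + (1, 5). λ = (5 - 3)/(1 - 4) ≡ 2/10 mod 13. 10⁻¹ ≡ 4 (mod 13), so λ ≡ 8.
  x = λ² - 4 - 1 = 64 - 5 ≡ 7; y = λ·(4 - 7) - 3 ≡ 12. → (7, 12)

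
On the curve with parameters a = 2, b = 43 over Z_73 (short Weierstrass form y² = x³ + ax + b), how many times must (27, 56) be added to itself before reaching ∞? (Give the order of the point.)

2P: tangent at (27, 56): λ = (3·27² + 2)/(2·56) ≡ 72/39. 39⁻¹ ≡ 15 (mod 73), so λ ≡ 72·15 ≡ 58.
  x = λ² - 27 - 27 = 3364 - 54 ≡ 25; y = λ·(27 - 25) - 56 ≡ 60. → (25, 60)
3P: (25, 60) + (27, 56). λ = (56 - 60)/(27 - 25) ≡ 69/2 mod 73. 2⁻¹ ≡ 37 (mod 73), so λ ≡ 71.
  x = λ² - 25 - 27 = 5041 - 52 ≡ 25; y = λ·(25 - 25) - 60 ≡ 13. → (25, 13)
4P: (25, 13) + (27, 56). λ = (56 - 13)/(27 - 25) ≡ 43/2 mod 73. 2⁻¹ ≡ 37 (mod 73) since 2·37 = 74 ≡ 1, so λ ≡ 58.
  x = λ² - 25 - 27 = 3364 - 52 ≡ 27; y = λ·(25 - 27) - 13 ≡ 17. → (27, 17)
5P: (27, 17) + (27, 56): same x and y₁ ≡ -y₂, so the sum is ∞.
5P = ∞, so the order is 5.

5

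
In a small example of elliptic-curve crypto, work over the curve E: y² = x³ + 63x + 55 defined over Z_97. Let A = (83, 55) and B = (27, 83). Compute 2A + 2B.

(38, 24)

First 2A:
Repeated addition: build up to 2A.
2A: tangent at (83, 55): λ = (3·83² + 63)/(2·55) ≡ 69/13. 13⁻¹ ≡ 15 (mod 97), so λ ≡ 69·15 ≡ 65.
  x = λ² - 83 - 83 = 4225 - 166 ≡ 82; y = λ·(83 - 82) - 55 ≡ 10. → (82, 10)
2A = (82, 10).
Next 2B:
Repeated addition: build up to 2B.
2B: tangent at (27, 83): λ = (3·27² + 63)/(2·83) ≡ 19/69. 69⁻¹ ≡ 45 (mod 97), so λ ≡ 19·45 ≡ 79.
  x = λ² - 27 - 27 = 6241 - 54 ≡ 76; y = λ·(27 - 76) - 83 ≡ 23. → (76, 23)
2B = (76, 23).
Finally 2A + 2B:
(82, 10) + (76, 23). λ = (23 - 10)/(76 - 82) ≡ 13/91 mod 97. 91⁻¹ ≡ 16 (mod 97), so λ ≡ 14.
  x = λ² - 82 - 76 = 196 - 158 ≡ 38; y = λ·(82 - 38) - 10 ≡ 24. → (38, 24)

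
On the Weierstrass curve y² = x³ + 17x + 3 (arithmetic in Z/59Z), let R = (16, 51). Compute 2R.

tangent at (16, 51): λ = (3·16² + 17)/(2·51) ≡ 18/43. 43⁻¹ ≡ 11 (mod 59), so λ ≡ 18·11 ≡ 21.
  x = λ² - 16 - 16 = 441 - 32 ≡ 55; y = λ·(16 - 55) - 51 ≡ 15. → (55, 15)

(55, 15)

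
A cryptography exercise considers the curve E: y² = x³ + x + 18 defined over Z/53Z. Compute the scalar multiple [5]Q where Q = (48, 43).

(12, 50)

Repeated addition: build up to 5Q.
2Q: tangent at (48, 43): λ = (3·48² + 1)/(2·43) ≡ 23/33. 33⁻¹ ≡ 45 (mod 53), so λ ≡ 23·45 ≡ 28.
  x = λ² - 48 - 48 = 784 - 96 ≡ 52; y = λ·(48 - 52) - 43 ≡ 4. → (52, 4)
3Q: (52, 4) + (48, 43). λ = (43 - 4)/(48 - 52) ≡ 39/49 mod 53. 49⁻¹ ≡ 13 (mod 53) since 49·13 = 637 ≡ 1, so λ ≡ 30.
  x = λ² - 52 - 48 = 900 - 100 ≡ 5; y = λ·(52 - 5) - 4 ≡ 28. → (5, 28)
4Q: (5, 28) + (48, 43). λ = (43 - 28)/(48 - 5) ≡ 15/43 mod 53. 43⁻¹ ≡ 37 (mod 53) since 43·37 = 1591 ≡ 1, so λ ≡ 25.
  x = λ² - 5 - 48 = 625 - 53 ≡ 42; y = λ·(5 - 42) - 28 ≡ 1. → (42, 1)
5Q: (42, 1) + (48, 43). λ = (43 - 1)/(48 - 42) ≡ 42/6 mod 53. 6⁻¹ ≡ 9 (mod 53) since 6·9 = 54 ≡ 1, so λ ≡ 7.
  x = λ² - 42 - 48 = 49 - 90 ≡ 12; y = λ·(42 - 12) - 1 ≡ 50. → (12, 50)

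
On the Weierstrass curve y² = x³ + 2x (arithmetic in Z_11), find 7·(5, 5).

Write P = (5, 5).
Double-and-add on 7 = (111)₂. Start with P = (5, 5) for the leading 1-bit.
double: tangent at (5, 5): λ = (3·5² + 2)/(2·5) ≡ 0/10. 10⁻¹ ≡ 10 (mod 11) since 10·10 = 100 ≡ 1, so λ ≡ 0·10 ≡ 0.
  x = λ² - 5 - 5 = 0 - 10 ≡ 1; y = λ·(5 - 1) - 5 ≡ 6. → (1, 6)
add P: (1, 6) + (5, 5). λ = (5 - 6)/(5 - 1) ≡ 10/4 mod 11. 4⁻¹ ≡ 3 (mod 11), so λ ≡ 8.
  x = λ² - 1 - 5 = 64 - 6 ≡ 3; y = λ·(1 - 3) - 6 ≡ 0. → (3, 0)
double: (3, 0) + (3, 0): same x and y₁ ≡ -y₂, so the sum is the point at infinity.
add P: the point at infinity + (5, 5) = (5, 5) (identity).

(5, 5)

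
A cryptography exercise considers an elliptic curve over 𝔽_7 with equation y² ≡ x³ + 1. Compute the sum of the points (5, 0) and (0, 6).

(5, 0) + (0, 6). λ = (6 - 0)/(0 - 5) ≡ 6/2 mod 7. 2⁻¹ ≡ 4 (mod 7) since 2·4 = 8 ≡ 1, so λ ≡ 3.
  x = λ² - 5 - 0 = 9 - 5 ≡ 4; y = λ·(5 - 4) - 0 ≡ 3. → (4, 3)

(4, 3)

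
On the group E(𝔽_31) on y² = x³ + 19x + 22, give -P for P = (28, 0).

-(28, 0) = (28, -0 mod 31) = (28, 0).

(28, 0)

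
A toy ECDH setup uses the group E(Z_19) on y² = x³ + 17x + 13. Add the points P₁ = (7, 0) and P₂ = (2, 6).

(7, 0) + (2, 6). λ = (6 - 0)/(2 - 7) ≡ 6/14 mod 19. 14⁻¹ ≡ 15 (mod 19) since 14·15 = 210 ≡ 1, so λ ≡ 14.
  x = λ² - 7 - 2 = 196 - 9 ≡ 16; y = λ·(7 - 16) - 0 ≡ 7. → (16, 7)

(16, 7)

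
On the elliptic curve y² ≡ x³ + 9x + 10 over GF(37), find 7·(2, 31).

Write P = (2, 31).
Double-and-add on 7 = (111)₂. Start with P = (2, 31) for the leading 1-bit.
double: tangent at (2, 31): λ = (3·2² + 9)/(2·31) ≡ 21/25. 25⁻¹ ≡ 3 (mod 37), so λ ≡ 21·3 ≡ 26.
  x = λ² - 2 - 2 = 676 - 4 ≡ 6; y = λ·(2 - 6) - 31 ≡ 13. → (6, 13)
add P: (6, 13) + (2, 31). λ = (31 - 13)/(2 - 6) ≡ 18/33 mod 37. 33⁻¹ ≡ 9 (mod 37), so λ ≡ 14.
  x = λ² - 6 - 2 = 196 - 8 ≡ 3; y = λ·(6 - 3) - 13 ≡ 29. → (3, 29)
double: tangent at (3, 29): λ = (3·3² + 9)/(2·29) ≡ 36/21. 21⁻¹ ≡ 30 (mod 37) since 21·30 = 630 ≡ 1, so λ ≡ 36·30 ≡ 7.
  x = λ² - 3 - 3 = 49 - 6 ≡ 6; y = λ·(3 - 6) - 29 ≡ 24. → (6, 24)
add P: (6, 24) + (2, 31). λ = (31 - 24)/(2 - 6) ≡ 7/33 mod 37. 33⁻¹ ≡ 9 (mod 37), so λ ≡ 26.
  x = λ² - 6 - 2 = 676 - 8 ≡ 2; y = λ·(6 - 2) - 24 ≡ 6. → (2, 6)

(2, 6)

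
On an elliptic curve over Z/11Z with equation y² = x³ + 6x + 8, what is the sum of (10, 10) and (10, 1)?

O

The two points share x = 10 and their y-coordinates satisfy 10 + 1 ≡ 0 (mod 11), so they are inverses. Their sum is 𝒪.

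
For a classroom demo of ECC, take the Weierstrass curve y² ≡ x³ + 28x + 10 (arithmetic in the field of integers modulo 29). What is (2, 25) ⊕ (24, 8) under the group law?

(2, 25) + (24, 8). λ = (8 - 25)/(24 - 2) ≡ 12/22 mod 29. 22⁻¹ ≡ 4 (mod 29), so λ ≡ 19.
  x = λ² - 2 - 24 = 361 - 26 ≡ 16; y = λ·(2 - 16) - 25 ≡ 28. → (16, 28)

(16, 28)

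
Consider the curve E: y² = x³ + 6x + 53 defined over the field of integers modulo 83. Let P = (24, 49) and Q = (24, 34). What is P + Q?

The two points share x = 24 and their y-coordinates satisfy 49 + 34 ≡ 0 (mod 83), so they are inverses. Their sum is O.

O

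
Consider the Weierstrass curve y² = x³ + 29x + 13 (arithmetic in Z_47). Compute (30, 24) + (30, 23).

O

The two points share x = 30 and their y-coordinates satisfy 24 + 23 ≡ 0 (mod 47), so they are inverses. Their sum is ∞.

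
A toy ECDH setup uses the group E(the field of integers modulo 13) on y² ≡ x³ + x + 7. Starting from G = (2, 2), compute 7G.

(10, 9)

Repeated addition: build up to 7G.
2G: tangent at (2, 2): λ = (3·2² + 1)/(2·2) ≡ 0/4. 4⁻¹ ≡ 10 (mod 13), so λ ≡ 0·10 ≡ 0.
  x = λ² - 2 - 2 = 0 - 4 ≡ 9; y = λ·(2 - 9) - 2 ≡ 11. → (9, 11)
3G: (9, 11) + (2, 2). λ = (2 - 11)/(2 - 9) ≡ 4/6 mod 13. 6⁻¹ ≡ 11 (mod 13) since 6·11 = 66 ≡ 1, so λ ≡ 5.
  x = λ² - 9 - 2 = 25 - 11 ≡ 1; y = λ·(9 - 1) - 11 ≡ 3. → (1, 3)
4G: (1, 3) + (2, 2). λ = (2 - 3)/(2 - 1) ≡ 12/1 mod 13. 1⁻¹ ≡ 1 (mod 13) since 1·1 = 1 ≡ 1, so λ ≡ 12.
  x = λ² - 1 - 2 = 144 - 3 ≡ 11; y = λ·(1 - 11) - 3 ≡ 7. → (11, 7)
5G: (11, 7) + (2, 2). λ = (2 - 7)/(2 - 11) ≡ 8/4 mod 13. 4⁻¹ ≡ 10 (mod 13) since 4·10 = 40 ≡ 1, so λ ≡ 2.
  x = λ² - 11 - 2 = 4 - 13 ≡ 4; y = λ·(11 - 4) - 7 ≡ 7. → (4, 7)
6G: (4, 7) + (2, 2). λ = (2 - 7)/(2 - 4) ≡ 8/11 mod 13. 11⁻¹ ≡ 6 (mod 13), so λ ≡ 9.
  x = λ² - 4 - 2 = 81 - 6 ≡ 10; y = λ·(4 - 10) - 7 ≡ 4. → (10, 4)
7G: (10, 4) + (2, 2). λ = (2 - 4)/(2 - 10) ≡ 11/5 mod 13. 5⁻¹ ≡ 8 (mod 13) since 5·8 = 40 ≡ 1, so λ ≡ 10.
  x = λ² - 10 - 2 = 100 - 12 ≡ 10; y = λ·(10 - 10) - 4 ≡ 9. → (10, 9)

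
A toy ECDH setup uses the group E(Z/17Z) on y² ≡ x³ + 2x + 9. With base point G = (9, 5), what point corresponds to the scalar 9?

(3, 5)

Double-and-add on 9 = (1001)₂. Start with G = (9, 5) for the leading 1-bit.
double: tangent at (9, 5): λ = (3·9² + 2)/(2·5) ≡ 7/10. 10⁻¹ ≡ 12 (mod 17), so λ ≡ 7·12 ≡ 16.
  x = λ² - 9 - 9 = 256 - 18 ≡ 0; y = λ·(9 - 0) - 5 ≡ 3. → (0, 3)
double: tangent at (0, 3): λ = (3·0² + 2)/(2·3) ≡ 2/6. 6⁻¹ ≡ 3 (mod 17), so λ ≡ 2·3 ≡ 6.
  x = λ² - 0 - 0 = 36 - 0 ≡ 2; y = λ·(0 - 2) - 3 ≡ 2. → (2, 2)
double: tangent at (2, 2): λ = (3·2² + 2)/(2·2) ≡ 14/4. 4⁻¹ ≡ 13 (mod 17), so λ ≡ 14·13 ≡ 12.
  x = λ² - 2 - 2 = 144 - 4 ≡ 4; y = λ·(2 - 4) - 2 ≡ 8. → (4, 8)
add G: (4, 8) + (9, 5). λ = (5 - 8)/(9 - 4) ≡ 14/5 mod 17. 5⁻¹ ≡ 7 (mod 17), so λ ≡ 13.
  x = λ² - 4 - 9 = 169 - 13 ≡ 3; y = λ·(4 - 3) - 8 ≡ 5. → (3, 5)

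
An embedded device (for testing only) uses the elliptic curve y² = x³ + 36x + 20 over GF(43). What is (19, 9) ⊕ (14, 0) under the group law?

(19, 9) + (14, 0). λ = (0 - 9)/(14 - 19) ≡ 34/38 mod 43. 38⁻¹ ≡ 17 (mod 43), so λ ≡ 19.
  x = λ² - 19 - 14 = 361 - 33 ≡ 27; y = λ·(19 - 27) - 9 ≡ 11. → (27, 11)

(27, 11)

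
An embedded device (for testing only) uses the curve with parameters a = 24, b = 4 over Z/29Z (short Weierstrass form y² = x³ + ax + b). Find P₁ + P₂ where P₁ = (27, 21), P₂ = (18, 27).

(7, 14)

(27, 21) + (18, 27). λ = (27 - 21)/(18 - 27) ≡ 6/20 mod 29. 20⁻¹ ≡ 16 (mod 29) since 20·16 = 320 ≡ 1, so λ ≡ 9.
  x = λ² - 27 - 18 = 81 - 45 ≡ 7; y = λ·(27 - 7) - 21 ≡ 14. → (7, 14)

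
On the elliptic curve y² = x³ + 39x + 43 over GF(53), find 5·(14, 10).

Write G = (14, 10).
Double-and-add on 5 = (101)₂. Start with G = (14, 10) for the leading 1-bit.
double: tangent at (14, 10): λ = (3·14² + 39)/(2·10) ≡ 44/20. 20⁻¹ ≡ 8 (mod 53) since 20·8 = 160 ≡ 1, so λ ≡ 44·8 ≡ 34.
  x = λ² - 14 - 14 = 1156 - 28 ≡ 15; y = λ·(14 - 15) - 10 ≡ 9. → (15, 9)
double: tangent at (15, 9): λ = (3·15² + 39)/(2·9) ≡ 25/18. 18⁻¹ ≡ 3 (mod 53) since 18·3 = 54 ≡ 1, so λ ≡ 25·3 ≡ 22.
  x = λ² - 15 - 15 = 484 - 30 ≡ 30; y = λ·(15 - 30) - 9 ≡ 32. → (30, 32)
add G: (30, 32) + (14, 10). λ = (10 - 32)/(14 - 30) ≡ 31/37 mod 53. 37⁻¹ ≡ 43 (mod 53), so λ ≡ 8.
  x = λ² - 30 - 14 = 64 - 44 ≡ 20; y = λ·(30 - 20) - 32 ≡ 48. → (20, 48)

(20, 48)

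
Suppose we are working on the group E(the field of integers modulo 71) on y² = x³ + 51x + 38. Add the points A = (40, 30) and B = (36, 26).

(67, 14)

(40, 30) + (36, 26). λ = (26 - 30)/(36 - 40) ≡ 67/67 mod 71. 67⁻¹ ≡ 53 (mod 71), so λ ≡ 1.
  x = λ² - 40 - 36 = 1 - 76 ≡ 67; y = λ·(40 - 67) - 30 ≡ 14. → (67, 14)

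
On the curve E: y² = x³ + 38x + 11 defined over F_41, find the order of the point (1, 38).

2P: tangent at (1, 38): λ = (3·1² + 38)/(2·38) ≡ 0/35. 35⁻¹ ≡ 34 (mod 41) since 35·34 = 1190 ≡ 1, so λ ≡ 0·34 ≡ 0.
  x = λ² - 1 - 1 = 0 - 2 ≡ 39; y = λ·(1 - 39) - 38 ≡ 3. → (39, 3)
3P: (39, 3) + (1, 38). λ = (38 - 3)/(1 - 39) ≡ 35/3 mod 41. 3⁻¹ ≡ 14 (mod 41), so λ ≡ 39.
  x = λ² - 39 - 1 = 1521 - 40 ≡ 5; y = λ·(39 - 5) - 3 ≡ 11. → (5, 11)
4P: (5, 11) + (1, 38). λ = (38 - 11)/(1 - 5) ≡ 27/37 mod 41. 37⁻¹ ≡ 10 (mod 41) since 37·10 = 370 ≡ 1, so λ ≡ 24.
  x = λ² - 5 - 1 = 576 - 6 ≡ 37; y = λ·(5 - 37) - 11 ≡ 0. → (37, 0)
5P: (37, 0) + (1, 38). λ = (38 - 0)/(1 - 37) ≡ 38/5 mod 41. 5⁻¹ ≡ 33 (mod 41), so λ ≡ 24.
  x = λ² - 37 - 1 = 576 - 38 ≡ 5; y = λ·(37 - 5) - 0 ≡ 30. → (5, 30)
6P: (5, 30) + (1, 38). λ = (38 - 30)/(1 - 5) ≡ 8/37 mod 41. 37⁻¹ ≡ 10 (mod 41) since 37·10 = 370 ≡ 1, so λ ≡ 39.
  x = λ² - 5 - 1 = 1521 - 6 ≡ 39; y = λ·(5 - 39) - 30 ≡ 38. → (39, 38)
7P: (39, 38) + (1, 38). λ = (38 - 38)/(1 - 39) ≡ 0/3 mod 41. 3⁻¹ ≡ 14 (mod 41), so λ ≡ 0.
  x = λ² - 39 - 1 = 0 - 40 ≡ 1; y = λ·(39 - 1) - 38 ≡ 3. → (1, 3)
8P: (1, 3) + (1, 38): same x and y₁ ≡ -y₂, so the sum is 𝒪.
8P = 𝒪, so the order is 8.

8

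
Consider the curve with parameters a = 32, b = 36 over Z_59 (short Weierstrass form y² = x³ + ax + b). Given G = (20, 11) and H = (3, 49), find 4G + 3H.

First 4G:
Repeated addition: build up to 4G.
2G: tangent at (20, 11): λ = (3·20² + 32)/(2·11) ≡ 52/22. 22⁻¹ ≡ 51 (mod 59) since 22·51 = 1122 ≡ 1, so λ ≡ 52·51 ≡ 56.
  x = λ² - 20 - 20 = 3136 - 40 ≡ 28; y = λ·(20 - 28) - 11 ≡ 13. → (28, 13)
3G: (28, 13) + (20, 11). λ = (11 - 13)/(20 - 28) ≡ 57/51 mod 59. 51⁻¹ ≡ 22 (mod 59), so λ ≡ 15.
  x = λ² - 28 - 20 = 225 - 48 ≡ 0; y = λ·(28 - 0) - 13 ≡ 53. → (0, 53)
4G: (0, 53) + (20, 11). λ = (11 - 53)/(20 - 0) ≡ 17/20 mod 59. 20⁻¹ ≡ 3 (mod 59), so λ ≡ 51.
  x = λ² - 0 - 20 = 2601 - 20 ≡ 44; y = λ·(0 - 44) - 53 ≡ 4. → (44, 4)
4G = (44, 4).
Next 3H:
Repeated addition: build up to 3H.
2H: tangent at (3, 49): λ = (3·3² + 32)/(2·49) ≡ 0/39. 39⁻¹ ≡ 56 (mod 59), so λ ≡ 0·56 ≡ 0.
  x = λ² - 3 - 3 = 0 - 6 ≡ 53; y = λ·(3 - 53) - 49 ≡ 10. → (53, 10)
3H: (53, 10) + (3, 49). λ = (49 - 10)/(3 - 53) ≡ 39/9 mod 59. 9⁻¹ ≡ 46 (mod 59), so λ ≡ 24.
  x = λ² - 53 - 3 = 576 - 56 ≡ 48; y = λ·(53 - 48) - 10 ≡ 51. → (48, 51)
3H = (48, 51).
Finally 4G + 3H:
(44, 4) + (48, 51). λ = (51 - 4)/(48 - 44) ≡ 47/4 mod 59. 4⁻¹ ≡ 15 (mod 59), so λ ≡ 56.
  x = λ² - 44 - 48 = 3136 - 92 ≡ 35; y = λ·(44 - 35) - 4 ≡ 28. → (35, 28)

(35, 28)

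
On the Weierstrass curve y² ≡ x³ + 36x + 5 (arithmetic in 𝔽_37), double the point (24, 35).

tangent at (24, 35): λ = (3·24² + 36)/(2·35) ≡ 25/33. 33⁻¹ ≡ 9 (mod 37), so λ ≡ 25·9 ≡ 3.
  x = λ² - 24 - 24 = 9 - 48 ≡ 35; y = λ·(24 - 35) - 35 ≡ 6. → (35, 6)

(35, 6)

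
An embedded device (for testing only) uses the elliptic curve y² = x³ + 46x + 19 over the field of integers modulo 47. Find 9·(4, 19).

Write P = (4, 19).
Double-and-add on 9 = (1001)₂. Start with P = (4, 19) for the leading 1-bit.
double: tangent at (4, 19): λ = (3·4² + 46)/(2·19) ≡ 0/38. 38⁻¹ ≡ 26 (mod 47) since 38·26 = 988 ≡ 1, so λ ≡ 0·26 ≡ 0.
  x = λ² - 4 - 4 = 0 - 8 ≡ 39; y = λ·(4 - 39) - 19 ≡ 28. → (39, 28)
double: tangent at (39, 28): λ = (3·39² + 46)/(2·28) ≡ 3/9. 9⁻¹ ≡ 21 (mod 47), so λ ≡ 3·21 ≡ 16.
  x = λ² - 39 - 39 = 256 - 78 ≡ 37; y = λ·(39 - 37) - 28 ≡ 4. → (37, 4)
double: tangent at (37, 4): λ = (3·37² + 46)/(2·4) ≡ 17/8. 8⁻¹ ≡ 6 (mod 47) since 8·6 = 48 ≡ 1, so λ ≡ 17·6 ≡ 8.
  x = λ² - 37 - 37 = 64 - 74 ≡ 37; y = λ·(37 - 37) - 4 ≡ 43. → (37, 43)
add P: (37, 43) + (4, 19). λ = (19 - 43)/(4 - 37) ≡ 23/14 mod 47. 14⁻¹ ≡ 37 (mod 47), so λ ≡ 5.
  x = λ² - 37 - 4 = 25 - 41 ≡ 31; y = λ·(37 - 31) - 43 ≡ 34. → (31, 34)

(31, 34)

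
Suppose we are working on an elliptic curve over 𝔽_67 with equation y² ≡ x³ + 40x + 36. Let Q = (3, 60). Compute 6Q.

Double-and-add on 6 = (110)₂. Start with Q = (3, 60) for the leading 1-bit.
double: tangent at (3, 60): λ = (3·3² + 40)/(2·60) ≡ 0/53. 53⁻¹ ≡ 43 (mod 67) since 53·43 = 2279 ≡ 1, so λ ≡ 0·43 ≡ 0.
  x = λ² - 3 - 3 = 0 - 6 ≡ 61; y = λ·(3 - 61) - 60 ≡ 7. → (61, 7)
add Q: (61, 7) + (3, 60). λ = (60 - 7)/(3 - 61) ≡ 53/9 mod 67. 9⁻¹ ≡ 15 (mod 67), so λ ≡ 58.
  x = λ² - 61 - 3 = 3364 - 64 ≡ 17; y = λ·(61 - 17) - 7 ≡ 66. → (17, 66)
double: tangent at (17, 66): λ = (3·17² + 40)/(2·66) ≡ 36/65. 65⁻¹ ≡ 33 (mod 67), so λ ≡ 36·33 ≡ 49.
  x = λ² - 17 - 17 = 2401 - 34 ≡ 22; y = λ·(17 - 22) - 66 ≡ 24. → (22, 24)

(22, 24)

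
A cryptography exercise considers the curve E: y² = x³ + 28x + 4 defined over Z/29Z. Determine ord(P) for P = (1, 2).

2P: tangent at (1, 2): λ = (3·1² + 28)/(2·2) ≡ 2/4. 4⁻¹ ≡ 22 (mod 29), so λ ≡ 2·22 ≡ 15.
  x = λ² - 1 - 1 = 225 - 2 ≡ 20; y = λ·(1 - 20) - 2 ≡ 3. → (20, 3)
3P: (20, 3) + (1, 2). λ = (2 - 3)/(1 - 20) ≡ 28/10 mod 29. 10⁻¹ ≡ 3 (mod 29), so λ ≡ 26.
  x = λ² - 20 - 1 = 676 - 21 ≡ 17; y = λ·(20 - 17) - 3 ≡ 17. → (17, 17)
4P: (17, 17) + (1, 2). λ = (2 - 17)/(1 - 17) ≡ 14/13 mod 29. 13⁻¹ ≡ 9 (mod 29), so λ ≡ 10.
  x = λ² - 17 - 1 = 100 - 18 ≡ 24; y = λ·(17 - 24) - 17 ≡ 0. → (24, 0)
5P: (24, 0) + (1, 2). λ = (2 - 0)/(1 - 24) ≡ 2/6 mod 29. 6⁻¹ ≡ 5 (mod 29), so λ ≡ 10.
  x = λ² - 24 - 1 = 100 - 25 ≡ 17; y = λ·(24 - 17) - 0 ≡ 12. → (17, 12)
6P: (17, 12) + (1, 2). λ = (2 - 12)/(1 - 17) ≡ 19/13 mod 29. 13⁻¹ ≡ 9 (mod 29), so λ ≡ 26.
  x = λ² - 17 - 1 = 676 - 18 ≡ 20; y = λ·(17 - 20) - 12 ≡ 26. → (20, 26)
7P: (20, 26) + (1, 2). λ = (2 - 26)/(1 - 20) ≡ 5/10 mod 29. 10⁻¹ ≡ 3 (mod 29), so λ ≡ 15.
  x = λ² - 20 - 1 = 225 - 21 ≡ 1; y = λ·(20 - 1) - 26 ≡ 27. → (1, 27)
8P: (1, 27) + (1, 2): same x and y₁ ≡ -y₂, so the sum is O.
8P = O, so the order is 8.

8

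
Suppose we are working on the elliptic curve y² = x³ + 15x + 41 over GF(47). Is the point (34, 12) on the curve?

no

y² = 12² ≡ 3; x³ + 15x + 41 = 39855 ≡ 46 (mod 47). 3 ≠ 46.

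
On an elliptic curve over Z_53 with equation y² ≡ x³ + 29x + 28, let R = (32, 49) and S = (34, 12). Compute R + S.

(32, 49) + (34, 12). λ = (12 - 49)/(34 - 32) ≡ 16/2 mod 53. 2⁻¹ ≡ 27 (mod 53), so λ ≡ 8.
  x = λ² - 32 - 34 = 64 - 66 ≡ 51; y = λ·(32 - 51) - 49 ≡ 11. → (51, 11)

(51, 11)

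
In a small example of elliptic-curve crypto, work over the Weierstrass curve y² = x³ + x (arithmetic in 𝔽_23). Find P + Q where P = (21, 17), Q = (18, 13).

(21, 17) + (18, 13). λ = (13 - 17)/(18 - 21) ≡ 19/20 mod 23. 20⁻¹ ≡ 15 (mod 23) since 20·15 = 300 ≡ 1, so λ ≡ 9.
  x = λ² - 21 - 18 = 81 - 39 ≡ 19; y = λ·(21 - 19) - 17 ≡ 1. → (19, 1)

(19, 1)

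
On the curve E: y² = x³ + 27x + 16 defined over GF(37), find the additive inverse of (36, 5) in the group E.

(36, 32)

-(36, 5) = (36, -5 mod 37) = (36, 32).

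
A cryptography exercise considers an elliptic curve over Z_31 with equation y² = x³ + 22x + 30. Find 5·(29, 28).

(13, 23)

Write P = (29, 28).
Repeated addition: build up to 5P.
2P: tangent at (29, 28): λ = (3·29² + 22)/(2·28) ≡ 3/25. 25⁻¹ ≡ 5 (mod 31), so λ ≡ 3·5 ≡ 15.
  x = λ² - 29 - 29 = 225 - 58 ≡ 12; y = λ·(29 - 12) - 28 ≡ 10. → (12, 10)
3P: (12, 10) + (29, 28). λ = (28 - 10)/(29 - 12) ≡ 18/17 mod 31. 17⁻¹ ≡ 11 (mod 31) since 17·11 = 187 ≡ 1, so λ ≡ 12.
  x = λ² - 12 - 29 = 144 - 41 ≡ 10; y = λ·(12 - 10) - 10 ≡ 14. → (10, 14)
4P: (10, 14) + (29, 28). λ = (28 - 14)/(29 - 10) ≡ 14/19 mod 31. 19⁻¹ ≡ 18 (mod 31) since 19·18 = 342 ≡ 1, so λ ≡ 4.
  x = λ² - 10 - 29 = 16 - 39 ≡ 8; y = λ·(10 - 8) - 14 ≡ 25. → (8, 25)
5P: (8, 25) + (29, 28). λ = (28 - 25)/(29 - 8) ≡ 3/21 mod 31. 21⁻¹ ≡ 3 (mod 31), so λ ≡ 9.
  x = λ² - 8 - 29 = 81 - 37 ≡ 13; y = λ·(8 - 13) - 25 ≡ 23. → (13, 23)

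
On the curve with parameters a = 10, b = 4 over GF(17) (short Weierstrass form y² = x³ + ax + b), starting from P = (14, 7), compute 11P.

(5, 3)

Double-and-add on 11 = (1011)₂. Start with P = (14, 7) for the leading 1-bit.
double: tangent at (14, 7): λ = (3·14² + 10)/(2·7) ≡ 3/14. 14⁻¹ ≡ 11 (mod 17), so λ ≡ 3·11 ≡ 16.
  x = λ² - 14 - 14 = 256 - 28 ≡ 7; y = λ·(14 - 7) - 7 ≡ 3. → (7, 3)
double: tangent at (7, 3): λ = (3·7² + 10)/(2·3) ≡ 4/6. 6⁻¹ ≡ 3 (mod 17), so λ ≡ 4·3 ≡ 12.
  x = λ² - 7 - 7 = 144 - 14 ≡ 11; y = λ·(7 - 11) - 3 ≡ 0. → (11, 0)
add P: (11, 0) + (14, 7). λ = (7 - 0)/(14 - 11) ≡ 7/3 mod 17. 3⁻¹ ≡ 6 (mod 17), so λ ≡ 8.
  x = λ² - 11 - 14 = 64 - 25 ≡ 5; y = λ·(11 - 5) - 0 ≡ 14. → (5, 14)
double: tangent at (5, 14): λ = (3·5² + 10)/(2·14) ≡ 0/11. 11⁻¹ ≡ 14 (mod 17) since 11·14 = 154 ≡ 1, so λ ≡ 0·14 ≡ 0.
  x = λ² - 5 - 5 = 0 - 10 ≡ 7; y = λ·(5 - 7) - 14 ≡ 3. → (7, 3)
add P: (7, 3) + (14, 7). λ = (7 - 3)/(14 - 7) ≡ 4/7 mod 17. 7⁻¹ ≡ 5 (mod 17), so λ ≡ 3.
  x = λ² - 7 - 14 = 9 - 21 ≡ 5; y = λ·(7 - 5) - 3 ≡ 3. → (5, 3)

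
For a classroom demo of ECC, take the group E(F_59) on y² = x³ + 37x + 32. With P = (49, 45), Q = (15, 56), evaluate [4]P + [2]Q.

(33, 43)

First 4P:
Double-and-add on 4 = (100)₂. Start with P = (49, 45) for the leading 1-bit.
double: tangent at (49, 45): λ = (3·49² + 37)/(2·45) ≡ 42/31. 31⁻¹ ≡ 40 (mod 59), so λ ≡ 42·40 ≡ 28.
  x = λ² - 49 - 49 = 784 - 98 ≡ 37; y = λ·(49 - 37) - 45 ≡ 55. → (37, 55)
double: tangent at (37, 55): λ = (3·37² + 37)/(2·55) ≡ 14/51. 51⁻¹ ≡ 22 (mod 59) since 51·22 = 1122 ≡ 1, so λ ≡ 14·22 ≡ 13.
  x = λ² - 37 - 37 = 169 - 74 ≡ 36; y = λ·(37 - 36) - 55 ≡ 17. → (36, 17)
4P = (36, 17).
Next 2Q:
Repeated addition: build up to 2Q.
2Q: tangent at (15, 56): λ = (3·15² + 37)/(2·56) ≡ 4/53. 53⁻¹ ≡ 49 (mod 59), so λ ≡ 4·49 ≡ 19.
  x = λ² - 15 - 15 = 361 - 30 ≡ 36; y = λ·(15 - 36) - 56 ≡ 17. → (36, 17)
2Q = (36, 17).
Finally 4P + 2Q:
tangent at (36, 17): λ = (3·36² + 37)/(2·17) ≡ 31/34. 34⁻¹ ≡ 33 (mod 59), so λ ≡ 31·33 ≡ 20.
  x = λ² - 36 - 36 = 400 - 72 ≡ 33; y = λ·(36 - 33) - 17 ≡ 43. → (33, 43)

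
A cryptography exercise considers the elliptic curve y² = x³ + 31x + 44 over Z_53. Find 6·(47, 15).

Write Q = (47, 15).
Repeated addition: build up to 6Q.
2Q: tangent at (47, 15): λ = (3·47² + 31)/(2·15) ≡ 33/30. 30⁻¹ ≡ 23 (mod 53) since 30·23 = 690 ≡ 1, so λ ≡ 33·23 ≡ 17.
  x = λ² - 47 - 47 = 289 - 94 ≡ 36; y = λ·(47 - 36) - 15 ≡ 13. → (36, 13)
3Q: (36, 13) + (47, 15). λ = (15 - 13)/(47 - 36) ≡ 2/11 mod 53. 11⁻¹ ≡ 29 (mod 53), so λ ≡ 5.
  x = λ² - 36 - 47 = 25 - 83 ≡ 48; y = λ·(36 - 48) - 13 ≡ 33. → (48, 33)
4Q: (48, 33) + (47, 15). λ = (15 - 33)/(47 - 48) ≡ 35/52 mod 53. 52⁻¹ ≡ 52 (mod 53) since 52·52 = 2704 ≡ 1, so λ ≡ 18.
  x = λ² - 48 - 47 = 324 - 95 ≡ 17; y = λ·(48 - 17) - 33 ≡ 48. → (17, 48)
5Q: (17, 48) + (47, 15). λ = (15 - 48)/(47 - 17) ≡ 20/30 mod 53. 30⁻¹ ≡ 23 (mod 53) since 30·23 = 690 ≡ 1, so λ ≡ 36.
  x = λ² - 17 - 47 = 1296 - 64 ≡ 13; y = λ·(17 - 13) - 48 ≡ 43. → (13, 43)
6Q: (13, 43) + (47, 15). λ = (15 - 43)/(47 - 13) ≡ 25/34 mod 53. 34⁻¹ ≡ 39 (mod 53), so λ ≡ 21.
  x = λ² - 13 - 47 = 441 - 60 ≡ 10; y = λ·(13 - 10) - 43 ≡ 20. → (10, 20)

(10, 20)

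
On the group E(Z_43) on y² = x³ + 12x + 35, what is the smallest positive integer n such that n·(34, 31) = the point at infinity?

7

2P: tangent at (34, 31): λ = (3·34² + 12)/(2·31) ≡ 40/19. 19⁻¹ ≡ 34 (mod 43), so λ ≡ 40·34 ≡ 27.
  x = λ² - 34 - 34 = 729 - 68 ≡ 16; y = λ·(34 - 16) - 31 ≡ 25. → (16, 25)
3P: (16, 25) + (34, 31). λ = (31 - 25)/(34 - 16) ≡ 6/18 mod 43. 18⁻¹ ≡ 12 (mod 43), so λ ≡ 29.
  x = λ² - 16 - 34 = 841 - 50 ≡ 17; y = λ·(16 - 17) - 25 ≡ 32. → (17, 32)
4P: (17, 32) + (34, 31). λ = (31 - 32)/(34 - 17) ≡ 42/17 mod 43. 17⁻¹ ≡ 38 (mod 43), so λ ≡ 5.
  x = λ² - 17 - 34 = 25 - 51 ≡ 17; y = λ·(17 - 17) - 32 ≡ 11. → (17, 11)
5P: (17, 11) + (34, 31). λ = (31 - 11)/(34 - 17) ≡ 20/17 mod 43. 17⁻¹ ≡ 38 (mod 43) since 17·38 = 646 ≡ 1, so λ ≡ 29.
  x = λ² - 17 - 34 = 841 - 51 ≡ 16; y = λ·(17 - 16) - 11 ≡ 18. → (16, 18)
6P: (16, 18) + (34, 31). λ = (31 - 18)/(34 - 16) ≡ 13/18 mod 43. 18⁻¹ ≡ 12 (mod 43) since 18·12 = 216 ≡ 1, so λ ≡ 27.
  x = λ² - 16 - 34 = 729 - 50 ≡ 34; y = λ·(16 - 34) - 18 ≡ 12. → (34, 12)
7P: (34, 12) + (34, 31): same x and y₁ ≡ -y₂, so the sum is the point at infinity.
7P = the point at infinity, so the order is 7.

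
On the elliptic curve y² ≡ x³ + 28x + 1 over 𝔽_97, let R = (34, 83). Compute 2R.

(31, 69)

tangent at (34, 83): λ = (3·34² + 28)/(2·83) ≡ 4/69. 69⁻¹ ≡ 45 (mod 97) since 69·45 = 3105 ≡ 1, so λ ≡ 4·45 ≡ 83.
  x = λ² - 34 - 34 = 6889 - 68 ≡ 31; y = λ·(34 - 31) - 83 ≡ 69. → (31, 69)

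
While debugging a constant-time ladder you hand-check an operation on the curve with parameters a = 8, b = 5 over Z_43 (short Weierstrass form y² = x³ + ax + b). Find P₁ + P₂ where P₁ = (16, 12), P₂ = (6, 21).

(36, 6)

(16, 12) + (6, 21). λ = (21 - 12)/(6 - 16) ≡ 9/33 mod 43. 33⁻¹ ≡ 30 (mod 43), so λ ≡ 12.
  x = λ² - 16 - 6 = 144 - 22 ≡ 36; y = λ·(16 - 36) - 12 ≡ 6. → (36, 6)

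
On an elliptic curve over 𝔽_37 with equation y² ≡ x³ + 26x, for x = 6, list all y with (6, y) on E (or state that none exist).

x³ + 26x + 0 = 372 ≡ 2 (mod 37).
2 is a non-residue mod 37; no y exists.

none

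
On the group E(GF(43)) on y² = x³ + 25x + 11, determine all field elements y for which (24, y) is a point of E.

x³ + 25x + 11 = 14435 ≡ 30 (mod 43).
30 is a non-residue mod 43; no y exists.

none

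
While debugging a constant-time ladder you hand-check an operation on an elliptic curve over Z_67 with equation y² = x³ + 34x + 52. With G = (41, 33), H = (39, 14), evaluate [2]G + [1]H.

(66, 34)

First 2G:
Repeated addition: build up to 2G.
2G: tangent at (41, 33): λ = (3·41² + 34)/(2·33) ≡ 52/66. 66⁻¹ ≡ 66 (mod 67) since 66·66 = 4356 ≡ 1, so λ ≡ 52·66 ≡ 15.
  x = λ² - 41 - 41 = 225 - 82 ≡ 9; y = λ·(41 - 9) - 33 ≡ 45. → (9, 45)
2G = (9, 45).
Finally 2G + H:
(9, 45) + (39, 14). λ = (14 - 45)/(39 - 9) ≡ 36/30 mod 67. 30⁻¹ ≡ 38 (mod 67), so λ ≡ 28.
  x = λ² - 9 - 39 = 784 - 48 ≡ 66; y = λ·(9 - 66) - 45 ≡ 34. → (66, 34)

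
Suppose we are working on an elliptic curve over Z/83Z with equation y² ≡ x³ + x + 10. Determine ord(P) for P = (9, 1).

2P: tangent at (9, 1): λ = (3·9² + 1)/(2·1) ≡ 78/2. 2⁻¹ ≡ 42 (mod 83) since 2·42 = 84 ≡ 1, so λ ≡ 78·42 ≡ 39.
  x = λ² - 9 - 9 = 1521 - 18 ≡ 9; y = λ·(9 - 9) - 1 ≡ 82. → (9, 82)
3P: (9, 82) + (9, 1): same x and y₁ ≡ -y₂, so the sum is the point at infinity.
3P = the point at infinity, so the order is 3.

3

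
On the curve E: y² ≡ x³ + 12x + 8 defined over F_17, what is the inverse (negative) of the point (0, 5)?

(0, 12)

-(0, 5) = (0, -5 mod 17) = (0, 12).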